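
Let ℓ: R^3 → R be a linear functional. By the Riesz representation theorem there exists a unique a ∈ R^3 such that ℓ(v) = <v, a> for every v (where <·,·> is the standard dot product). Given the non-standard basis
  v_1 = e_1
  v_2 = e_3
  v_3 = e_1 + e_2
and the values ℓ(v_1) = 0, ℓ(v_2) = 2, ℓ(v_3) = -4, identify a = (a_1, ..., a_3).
a = (0, -4, 2)

Write a = (a_1, ..., a_3) in the standard basis. For each basis vector v_i, ℓ(v_i) = <v_i, a> is a linear equation in the a_j's. Collect the n equations into a matrix system V a = ℓ, where row i of V is v_i (expressed in the standard basis). Since V is invertible (lower-triangular with 1s on the diagonal, up to permutation), solve by back-substitution:
  V =
[[1, 0, 0],
 [0, 0, 1],
 [1, 1, 0]]
  V a = (0, 2, -4)
Solving gives a = (0, -4, 2).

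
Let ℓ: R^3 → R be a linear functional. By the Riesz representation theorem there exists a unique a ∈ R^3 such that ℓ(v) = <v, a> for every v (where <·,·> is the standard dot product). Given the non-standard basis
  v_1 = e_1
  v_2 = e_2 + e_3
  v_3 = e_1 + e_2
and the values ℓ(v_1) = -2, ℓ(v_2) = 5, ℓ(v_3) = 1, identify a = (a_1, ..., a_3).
a = (-2, 3, 2)

Write a = (a_1, ..., a_3) in the standard basis. For each basis vector v_i, ℓ(v_i) = <v_i, a> is a linear equation in the a_j's. Collect the n equations into a matrix system V a = ℓ, where row i of V is v_i (expressed in the standard basis). Since V is invertible (lower-triangular with 1s on the diagonal, up to permutation), solve by back-substitution:
  V =
[[1, 0, 0],
 [0, 1, 1],
 [1, 1, 0]]
  V a = (-2, 5, 1)
Solving gives a = (-2, 3, 2).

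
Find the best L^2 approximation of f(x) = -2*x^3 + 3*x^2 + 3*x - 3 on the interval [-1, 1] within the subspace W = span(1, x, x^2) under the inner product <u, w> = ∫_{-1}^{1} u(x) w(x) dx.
g(x) = 3*x^2 + 9*x/5 - 3

The best approximation g ∈ W is the orthogonal projection of f onto W. Writing g = a_0 + a_1 x + a_2 x^2, the coefficients solve the normal equations G · a = b where
  G_{ij} = <φ_i, φ_j> and b_i = <f, φ_i>, with φ_0 = 1, φ_1 = x, φ_2 = x^2.
G =
  [2, 0, 2/3]
  [0, 2/3, 0]
  [2/3, 0, 2/5],
b = (-4, 6/5, -4/5).
Solving gives a_0 = -3, a_1 = 9/5, a_2 = 3, so
  g(x) = 3*x^2 + 9*x/5 - 3.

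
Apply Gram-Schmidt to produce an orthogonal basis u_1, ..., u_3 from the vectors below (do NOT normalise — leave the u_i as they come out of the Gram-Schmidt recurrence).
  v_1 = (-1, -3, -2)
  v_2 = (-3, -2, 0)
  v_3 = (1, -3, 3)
Orthogonal basis:
  u_1 = (-1, -3, -2)
  u_2 = (-33/14, -1/14, 9/7)
  u_3 = (172/101, -258/101, 301/101)

Apply the Gram-Schmidt recurrence
  u_1 = v_1
  u_i = v_i − Σ_{j<i} ((v_i · u_j) / (u_j · u_j)) · u_j.

Step by step this gives:
  u_1 = (-1, -3, -2)
  u_2 = (-33/14, -1/14, 9/7)
  u_3 = (172/101, -258/101, 301/101)

Orthogonality check:
  u_2 · u_1 = 0 (should be 0)
  u_3 · u_1 = 0 (should be 0)
  u_3 · u_2 = 0 (should be 0)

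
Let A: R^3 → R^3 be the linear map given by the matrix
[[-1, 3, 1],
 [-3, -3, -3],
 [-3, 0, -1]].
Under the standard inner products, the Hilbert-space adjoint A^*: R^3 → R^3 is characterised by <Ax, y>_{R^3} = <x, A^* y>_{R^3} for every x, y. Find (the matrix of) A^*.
A^* = A^T =
[[-1, -3, -3],
 [3, -3, 0],
 [1, -3, -1]]

For real matrices with standard dot products, the defining identity <Ax, y> = <x, A^* y> gives (Ax)^T y = x^T (A^*) y, i.e. x^T A^T y = x^T (A^*) y. Since this holds for all x, y, we must have A^* = A^T. Therefore
A^* =
[[-1, -3, -3],
 [3, -3, 0],
 [1, -3, -1]].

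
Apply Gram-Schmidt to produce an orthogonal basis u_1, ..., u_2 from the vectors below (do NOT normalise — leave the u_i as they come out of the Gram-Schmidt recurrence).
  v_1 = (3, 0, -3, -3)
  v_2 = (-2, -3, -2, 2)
Orthogonal basis:
  u_1 = (3, 0, -3, -3)
  u_2 = (-4/3, -3, -8/3, 4/3)

Apply the Gram-Schmidt recurrence
  u_1 = v_1
  u_i = v_i − Σ_{j<i} ((v_i · u_j) / (u_j · u_j)) · u_j.

Step by step this gives:
  u_1 = (3, 0, -3, -3)
  u_2 = (-4/3, -3, -8/3, 4/3)

Orthogonality check:
  u_2 · u_1 = 0 (should be 0)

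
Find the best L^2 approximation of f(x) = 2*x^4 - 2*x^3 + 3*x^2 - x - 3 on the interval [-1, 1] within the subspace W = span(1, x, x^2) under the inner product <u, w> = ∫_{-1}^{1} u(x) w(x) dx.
g(x) = 33*x^2/7 - 11*x/5 - 111/35

The best approximation g ∈ W is the orthogonal projection of f onto W. Writing g = a_0 + a_1 x + a_2 x^2, the coefficients solve the normal equations G · a = b where
  G_{ij} = <φ_i, φ_j> and b_i = <f, φ_i>, with φ_0 = 1, φ_1 = x, φ_2 = x^2.
G =
  [2, 0, 2/3]
  [0, 2/3, 0]
  [2/3, 0, 2/5],
b = (-16/5, -22/15, -8/35).
Solving gives a_0 = -111/35, a_1 = -11/5, a_2 = 33/7, so
  g(x) = 33*x^2/7 - 11*x/5 - 111/35.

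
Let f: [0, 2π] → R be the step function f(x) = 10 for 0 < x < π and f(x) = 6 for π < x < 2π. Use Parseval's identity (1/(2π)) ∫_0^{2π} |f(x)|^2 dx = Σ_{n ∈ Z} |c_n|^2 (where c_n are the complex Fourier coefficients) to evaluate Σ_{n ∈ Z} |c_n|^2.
Σ |c_n|^2 = 68

Parseval equates the L^2 energy of f (normalised by 1/(2π)) with the ℓ^2 sum of its Fourier coefficients: (1/(2π)) ∫_0^{2π} |f|^2 = Σ |c_n|^2.
Compute the left side: (1/(2π)) [∫_0^π 10^2 dx + ∫_π^{2π} 6^2 dx] = (1/(2π)) · (100π + 36π) = (100 + 36)/2 = 68.
So Σ_{n ∈ Z} |c_n|^2 = 68.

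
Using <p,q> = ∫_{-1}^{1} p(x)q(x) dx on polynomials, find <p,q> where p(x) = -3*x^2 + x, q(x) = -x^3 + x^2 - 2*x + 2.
<p,q> = -104/15

Expand the product: p(x)·q(x) = 3*x^5 - 4*x^4 + 7*x^3 - 8*x^2 + 2*x.
∫_{-1}^{1} of each monomial x^k gives [2/(k+1) if k even, 0 if k odd]. Integrating term-by-term (or equivalently evaluating the antiderivative F(x) = x^6/2 - 4*x^5/5 + 7*x^4/4 - 8*x^3/3 + x^2 at the endpoints):
  F(1) − F(−1) = -13/60 − (403/60) = -104/15.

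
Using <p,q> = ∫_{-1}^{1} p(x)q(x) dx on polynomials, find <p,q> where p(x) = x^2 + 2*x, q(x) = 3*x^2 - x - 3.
<p,q> = -32/15

Expand the product: p(x)·q(x) = 3*x^4 + 5*x^3 - 5*x^2 - 6*x.
∫_{-1}^{1} of each monomial x^k gives [2/(k+1) if k even, 0 if k odd]. Integrating term-by-term (or equivalently evaluating the antiderivative F(x) = 3*x^5/5 + 5*x^4/4 - 5*x^3/3 - 3*x^2 at the endpoints):
  F(1) − F(−1) = -169/60 − (-41/60) = -32/15.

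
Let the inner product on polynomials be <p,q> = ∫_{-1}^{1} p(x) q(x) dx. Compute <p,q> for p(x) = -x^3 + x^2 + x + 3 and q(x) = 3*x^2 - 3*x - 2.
<p,q> = -104/15

Expand the product: p(x)·q(x) = -3*x^5 + 6*x^4 + 2*x^3 + 4*x^2 - 11*x - 6.
∫_{-1}^{1} of each monomial x^k gives [2/(k+1) if k even, 0 if k odd]. Integrating term-by-term (or equivalently evaluating the antiderivative F(x) = -x^6/2 + 6*x^5/5 + x^4/2 + 4*x^3/3 - 11*x^2/2 - 6*x at the endpoints):
  F(1) − F(−1) = -269/30 − (-61/30) = -104/15.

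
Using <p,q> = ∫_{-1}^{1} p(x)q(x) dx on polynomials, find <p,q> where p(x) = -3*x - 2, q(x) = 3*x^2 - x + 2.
<p,q> = -10

Expand the product: p(x)·q(x) = -9*x^3 - 3*x^2 - 4*x - 4.
∫_{-1}^{1} of each monomial x^k gives [2/(k+1) if k even, 0 if k odd]. Integrating term-by-term (or equivalently evaluating the antiderivative F(x) = -9*x^4/4 - x^3 - 2*x^2 - 4*x at the endpoints):
  F(1) − F(−1) = -37/4 − (3/4) = -10.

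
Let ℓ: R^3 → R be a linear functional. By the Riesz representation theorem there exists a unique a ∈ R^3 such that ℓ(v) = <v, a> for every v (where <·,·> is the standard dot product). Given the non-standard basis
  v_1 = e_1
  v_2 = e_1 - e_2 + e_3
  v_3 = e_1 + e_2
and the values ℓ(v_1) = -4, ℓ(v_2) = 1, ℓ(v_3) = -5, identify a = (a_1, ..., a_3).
a = (-4, -1, 4)

Write a = (a_1, ..., a_3) in the standard basis. For each basis vector v_i, ℓ(v_i) = <v_i, a> is a linear equation in the a_j's. Collect the n equations into a matrix system V a = ℓ, where row i of V is v_i (expressed in the standard basis). Since V is invertible (lower-triangular with 1s on the diagonal, up to permutation), solve by back-substitution:
  V =
[[1, 0, 0],
 [1, -1, 1],
 [1, 1, 0]]
  V a = (-4, 1, -5)
Solving gives a = (-4, -1, 4).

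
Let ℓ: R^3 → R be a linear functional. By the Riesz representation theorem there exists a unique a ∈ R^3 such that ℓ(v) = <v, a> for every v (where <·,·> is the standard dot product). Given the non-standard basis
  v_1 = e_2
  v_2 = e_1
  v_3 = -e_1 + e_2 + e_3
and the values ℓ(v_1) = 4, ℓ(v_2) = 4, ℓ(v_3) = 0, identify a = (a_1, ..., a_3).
a = (4, 4, 0)

Write a = (a_1, ..., a_3) in the standard basis. For each basis vector v_i, ℓ(v_i) = <v_i, a> is a linear equation in the a_j's. Collect the n equations into a matrix system V a = ℓ, where row i of V is v_i (expressed in the standard basis). Since V is invertible (lower-triangular with 1s on the diagonal, up to permutation), solve by back-substitution:
  V =
[[0, 1, 0],
 [1, 0, 0],
 [-1, 1, 1]]
  V a = (4, 4, 0)
Solving gives a = (4, 4, 0).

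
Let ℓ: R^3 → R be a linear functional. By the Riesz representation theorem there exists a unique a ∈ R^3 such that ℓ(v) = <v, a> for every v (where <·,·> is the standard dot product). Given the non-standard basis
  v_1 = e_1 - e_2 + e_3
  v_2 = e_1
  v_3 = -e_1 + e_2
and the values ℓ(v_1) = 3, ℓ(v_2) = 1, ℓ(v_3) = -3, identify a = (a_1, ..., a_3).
a = (1, -2, 0)

Write a = (a_1, ..., a_3) in the standard basis. For each basis vector v_i, ℓ(v_i) = <v_i, a> is a linear equation in the a_j's. Collect the n equations into a matrix system V a = ℓ, where row i of V is v_i (expressed in the standard basis). Since V is invertible (lower-triangular with 1s on the diagonal, up to permutation), solve by back-substitution:
  V =
[[1, -1, 1],
 [1, 0, 0],
 [-1, 1, 0]]
  V a = (3, 1, -3)
Solving gives a = (1, -2, 0).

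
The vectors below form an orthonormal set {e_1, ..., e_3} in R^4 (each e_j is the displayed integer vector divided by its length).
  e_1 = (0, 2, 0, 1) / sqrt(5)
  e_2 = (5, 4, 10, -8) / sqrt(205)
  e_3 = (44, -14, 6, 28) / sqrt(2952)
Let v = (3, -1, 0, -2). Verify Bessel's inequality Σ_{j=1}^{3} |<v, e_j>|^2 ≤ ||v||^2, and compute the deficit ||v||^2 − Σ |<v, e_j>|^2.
Σ |<v, e_j>|^2 = 19/2; ||v||^2 = 14; deficit = 9/2

Write each e_j = u_j / sqrt(<u_j, u_j>) where u_j is the displayed integer vector. Then <v, e_j> = <v, u_j> / sqrt(<u_j, u_j>), so |<v, e_j>|^2 = <v, u_j>^2 / <u_j, u_j>.
Coefficients: <v, e_1> = -4/sqrt(5), <v, e_2> = 27/sqrt(205), <v, e_3> = 90/sqrt(2952).
Square and sum: Σ |<v, e_j>|^2 = 19/2.
Compute ||v||^2 = v·v = 14.
Deficit = 14 − 19/2 = 9/2 ≥ 0, confirming Bessel's inequality. (The deficit equals ||v − Σ <v,e_j> e_j||^2, the squared distance from v to span{e_j}.)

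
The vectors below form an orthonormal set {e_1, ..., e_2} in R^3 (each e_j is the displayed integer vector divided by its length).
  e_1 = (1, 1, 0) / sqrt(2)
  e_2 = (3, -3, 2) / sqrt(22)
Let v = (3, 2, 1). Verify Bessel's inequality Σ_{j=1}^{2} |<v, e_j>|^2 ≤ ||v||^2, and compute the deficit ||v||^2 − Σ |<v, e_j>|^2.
Σ |<v, e_j>|^2 = 150/11; ||v||^2 = 14; deficit = 4/11

Write each e_j = u_j / sqrt(<u_j, u_j>) where u_j is the displayed integer vector. Then <v, e_j> = <v, u_j> / sqrt(<u_j, u_j>), so |<v, e_j>|^2 = <v, u_j>^2 / <u_j, u_j>.
Coefficients: <v, e_1> = 5/sqrt(2), <v, e_2> = 5/sqrt(22).
Square and sum: Σ |<v, e_j>|^2 = 150/11.
Compute ||v||^2 = v·v = 14.
Deficit = 14 − 150/11 = 4/11 ≥ 0, confirming Bessel's inequality. (The deficit equals ||v − Σ <v,e_j> e_j||^2, the squared distance from v to span{e_j}.)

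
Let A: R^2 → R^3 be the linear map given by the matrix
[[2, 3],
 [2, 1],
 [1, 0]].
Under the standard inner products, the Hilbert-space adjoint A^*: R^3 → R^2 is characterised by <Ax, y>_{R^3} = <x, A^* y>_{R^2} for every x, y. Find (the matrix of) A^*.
A^* = A^T =
[[2, 2, 1],
 [3, 1, 0]]

For real matrices with standard dot products, the defining identity <Ax, y> = <x, A^* y> gives (Ax)^T y = x^T (A^*) y, i.e. x^T A^T y = x^T (A^*) y. Since this holds for all x, y, we must have A^* = A^T. Therefore
A^* =
[[2, 2, 1],
 [3, 1, 0]].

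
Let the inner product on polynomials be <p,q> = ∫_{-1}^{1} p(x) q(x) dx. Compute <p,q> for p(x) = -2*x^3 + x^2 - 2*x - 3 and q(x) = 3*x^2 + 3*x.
<p,q> = -56/5

Expand the product: p(x)·q(x) = -6*x^5 - 3*x^4 - 3*x^3 - 15*x^2 - 9*x.
∫_{-1}^{1} of each monomial x^k gives [2/(k+1) if k even, 0 if k odd]. Integrating term-by-term (or equivalently evaluating the antiderivative F(x) = -x^6 - 3*x^5/5 - 3*x^4/4 - 5*x^3 - 9*x^2/2 at the endpoints):
  F(1) − F(−1) = -237/20 − (-13/20) = -56/5.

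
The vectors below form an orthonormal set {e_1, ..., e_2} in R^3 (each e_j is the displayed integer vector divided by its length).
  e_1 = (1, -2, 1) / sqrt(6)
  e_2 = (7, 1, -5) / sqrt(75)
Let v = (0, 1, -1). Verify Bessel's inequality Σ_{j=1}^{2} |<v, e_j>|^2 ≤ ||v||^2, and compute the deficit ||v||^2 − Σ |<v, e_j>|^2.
Σ |<v, e_j>|^2 = 99/50; ||v||^2 = 2; deficit = 1/50

Write each e_j = u_j / sqrt(<u_j, u_j>) where u_j is the displayed integer vector. Then <v, e_j> = <v, u_j> / sqrt(<u_j, u_j>), so |<v, e_j>|^2 = <v, u_j>^2 / <u_j, u_j>.
Coefficients: <v, e_1> = -3/sqrt(6), <v, e_2> = 6/sqrt(75).
Square and sum: Σ |<v, e_j>|^2 = 99/50.
Compute ||v||^2 = v·v = 2.
Deficit = 2 − 99/50 = 1/50 ≥ 0, confirming Bessel's inequality. (The deficit equals ||v − Σ <v,e_j> e_j||^2, the squared distance from v to span{e_j}.)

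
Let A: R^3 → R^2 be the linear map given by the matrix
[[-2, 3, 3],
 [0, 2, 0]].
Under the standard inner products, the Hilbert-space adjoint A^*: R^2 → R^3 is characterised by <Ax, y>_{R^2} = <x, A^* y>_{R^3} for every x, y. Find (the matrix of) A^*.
A^* = A^T =
[[-2, 0],
 [3, 2],
 [3, 0]]

For real matrices with standard dot products, the defining identity <Ax, y> = <x, A^* y> gives (Ax)^T y = x^T (A^*) y, i.e. x^T A^T y = x^T (A^*) y. Since this holds for all x, y, we must have A^* = A^T. Therefore
A^* =
[[-2, 0],
 [3, 2],
 [3, 0]].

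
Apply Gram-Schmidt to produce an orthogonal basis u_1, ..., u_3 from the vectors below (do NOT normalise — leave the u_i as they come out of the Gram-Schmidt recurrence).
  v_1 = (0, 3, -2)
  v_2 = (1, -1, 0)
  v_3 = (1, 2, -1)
Orthogonal basis:
  u_1 = (0, 3, -2)
  u_2 = (1, -4/13, -6/13)
  u_3 = (6/17, 6/17, 9/17)

Apply the Gram-Schmidt recurrence
  u_1 = v_1
  u_i = v_i − Σ_{j<i} ((v_i · u_j) / (u_j · u_j)) · u_j.

Step by step this gives:
  u_1 = (0, 3, -2)
  u_2 = (1, -4/13, -6/13)
  u_3 = (6/17, 6/17, 9/17)

Orthogonality check:
  u_2 · u_1 = 0 (should be 0)
  u_3 · u_1 = 0 (should be 0)
  u_3 · u_2 = 0 (should be 0)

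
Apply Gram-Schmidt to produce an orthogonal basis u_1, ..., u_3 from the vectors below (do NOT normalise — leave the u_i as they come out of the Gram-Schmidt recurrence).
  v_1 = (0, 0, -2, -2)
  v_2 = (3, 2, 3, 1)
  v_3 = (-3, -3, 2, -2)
Orthogonal basis:
  u_1 = (0, 0, -2, -2)
  u_2 = (3, 2, 1, -1)
  u_3 = (-4/5, -23/15, 41/15, -41/15)

Apply the Gram-Schmidt recurrence
  u_1 = v_1
  u_i = v_i − Σ_{j<i} ((v_i · u_j) / (u_j · u_j)) · u_j.

Step by step this gives:
  u_1 = (0, 0, -2, -2)
  u_2 = (3, 2, 1, -1)
  u_3 = (-4/5, -23/15, 41/15, -41/15)

Orthogonality check:
  u_2 · u_1 = 0 (should be 0)
  u_3 · u_1 = 0 (should be 0)
  u_3 · u_2 = 0 (should be 0)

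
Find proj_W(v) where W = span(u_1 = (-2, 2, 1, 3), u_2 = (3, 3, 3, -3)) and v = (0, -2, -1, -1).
proj_W(v) = (5/17, -31/17, -22/17, -14/17)

Set up U = [u_1 | ... | u_2] ∈ R^(4×2). The projector onto W = col(U) is P = U (U^T U)^(-1) U^T.
Compute U^T U =
  [18, -6]
  [-6, 36],
and U^T v = (-8, -6).
Solve U^T U · c = U^T v for the coefficients: c = (-9/17, -13/51). The projection is proj_W(v) = U c.
Check: (v - proj_W(v)) · u_1 = 0  (should be 0).
Check: (v - proj_W(v)) · u_2 = 0  (should be 0).
Result: proj_W(v) = (5/17, -31/17, -22/17, -14/17).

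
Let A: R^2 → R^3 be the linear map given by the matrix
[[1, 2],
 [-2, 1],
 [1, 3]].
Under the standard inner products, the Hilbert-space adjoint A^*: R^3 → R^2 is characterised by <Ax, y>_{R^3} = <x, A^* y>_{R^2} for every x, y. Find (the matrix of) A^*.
A^* = A^T =
[[1, -2, 1],
 [2, 1, 3]]

For real matrices with standard dot products, the defining identity <Ax, y> = <x, A^* y> gives (Ax)^T y = x^T (A^*) y, i.e. x^T A^T y = x^T (A^*) y. Since this holds for all x, y, we must have A^* = A^T. Therefore
A^* =
[[1, -2, 1],
 [2, 1, 3]].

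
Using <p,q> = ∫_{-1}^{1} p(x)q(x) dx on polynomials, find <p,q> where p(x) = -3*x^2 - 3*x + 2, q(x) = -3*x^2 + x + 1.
<p,q> = -2/5

Expand the product: p(x)·q(x) = 9*x^4 + 6*x^3 - 12*x^2 - x + 2.
∫_{-1}^{1} of each monomial x^k gives [2/(k+1) if k even, 0 if k odd]. Integrating term-by-term (or equivalently evaluating the antiderivative F(x) = 9*x^5/5 + 3*x^4/2 - 4*x^3 - x^2/2 + 2*x at the endpoints):
  F(1) − F(−1) = 4/5 − (6/5) = -2/5.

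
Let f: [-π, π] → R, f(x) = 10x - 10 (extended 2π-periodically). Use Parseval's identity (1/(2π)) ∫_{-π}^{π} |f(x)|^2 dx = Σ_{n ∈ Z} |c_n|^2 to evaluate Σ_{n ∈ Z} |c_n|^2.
Σ |c_n|^2 = 100π^2/3 + 100

Expand and integrate term by term over [-π, π]:
  ∫ (10x)^2 dx = 100·(2π^3/3); ∫ 2·10·(-10)·x dx = 0 (odd integrand); ∫ (-10)^2 dx = 100·2π.
So (1/(2π)) ∫_{-π}^{π} (10x - 10)^2 dx = 100π^2/3 + 100 = 100π^2/3 + 100.
Parseval ⇒ Σ |c_n|^2 = 100π^2/3 + 100.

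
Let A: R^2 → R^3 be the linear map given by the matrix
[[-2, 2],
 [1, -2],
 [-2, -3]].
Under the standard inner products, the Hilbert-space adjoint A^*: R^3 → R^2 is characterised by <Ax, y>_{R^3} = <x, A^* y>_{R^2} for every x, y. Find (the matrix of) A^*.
A^* = A^T =
[[-2, 1, -2],
 [2, -2, -3]]

For real matrices with standard dot products, the defining identity <Ax, y> = <x, A^* y> gives (Ax)^T y = x^T (A^*) y, i.e. x^T A^T y = x^T (A^*) y. Since this holds for all x, y, we must have A^* = A^T. Therefore
A^* =
[[-2, 1, -2],
 [2, -2, -3]].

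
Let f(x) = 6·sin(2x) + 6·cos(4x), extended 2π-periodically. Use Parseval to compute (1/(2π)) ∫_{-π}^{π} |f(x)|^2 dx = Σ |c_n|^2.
Σ |c_n|^2 = 36

Expand |f|^2 and use orthogonality of {sin(nx), cos(mx)} on [-π, π]:
  ∫_{-π}^{π} sin(nx)^2 dx = π, ∫ cos(mx)^2 dx = π, and cross terms integrate to 0.
So ∫_{-π}^{π} f(x)^2 dx = 6^2 · π + 6^2 · π = (36 + 36)π.
Divide by 2π: (36 + 36)/2 = 36.
By Parseval, this equals Σ |c_n|^2.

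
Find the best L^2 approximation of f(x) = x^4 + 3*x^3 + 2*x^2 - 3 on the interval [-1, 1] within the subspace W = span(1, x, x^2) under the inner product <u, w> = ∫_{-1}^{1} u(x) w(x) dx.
g(x) = 20*x^2/7 + 9*x/5 - 108/35

The best approximation g ∈ W is the orthogonal projection of f onto W. Writing g = a_0 + a_1 x + a_2 x^2, the coefficients solve the normal equations G · a = b where
  G_{ij} = <φ_i, φ_j> and b_i = <f, φ_i>, with φ_0 = 1, φ_1 = x, φ_2 = x^2.
G =
  [2, 0, 2/3]
  [0, 2/3, 0]
  [2/3, 0, 2/5],
b = (-64/15, 6/5, -32/35).
Solving gives a_0 = -108/35, a_1 = 9/5, a_2 = 20/7, so
  g(x) = 20*x^2/7 + 9*x/5 - 108/35.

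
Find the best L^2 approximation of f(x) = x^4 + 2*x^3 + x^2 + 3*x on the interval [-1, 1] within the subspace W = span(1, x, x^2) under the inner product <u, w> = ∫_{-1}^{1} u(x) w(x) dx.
g(x) = 13*x^2/7 + 21*x/5 - 3/35

The best approximation g ∈ W is the orthogonal projection of f onto W. Writing g = a_0 + a_1 x + a_2 x^2, the coefficients solve the normal equations G · a = b where
  G_{ij} = <φ_i, φ_j> and b_i = <f, φ_i>, with φ_0 = 1, φ_1 = x, φ_2 = x^2.
G =
  [2, 0, 2/3]
  [0, 2/3, 0]
  [2/3, 0, 2/5],
b = (16/15, 14/5, 24/35).
Solving gives a_0 = -3/35, a_1 = 21/5, a_2 = 13/7, so
  g(x) = 13*x^2/7 + 21*x/5 - 3/35.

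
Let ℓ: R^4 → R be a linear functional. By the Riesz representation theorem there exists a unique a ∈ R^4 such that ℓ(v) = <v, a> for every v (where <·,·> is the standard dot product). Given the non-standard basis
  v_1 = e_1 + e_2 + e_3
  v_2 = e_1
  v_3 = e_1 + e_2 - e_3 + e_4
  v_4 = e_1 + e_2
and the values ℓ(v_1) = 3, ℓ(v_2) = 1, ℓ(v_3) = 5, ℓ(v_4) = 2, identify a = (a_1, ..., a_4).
a = (1, 1, 1, 4)

Write a = (a_1, ..., a_4) in the standard basis. For each basis vector v_i, ℓ(v_i) = <v_i, a> is a linear equation in the a_j's. Collect the n equations into a matrix system V a = ℓ, where row i of V is v_i (expressed in the standard basis). Since V is invertible (lower-triangular with 1s on the diagonal, up to permutation), solve by back-substitution:
  V =
[[1, 1, 1, 0],
 [1, 0, 0, 0],
 [1, 1, -1, 1],
 [1, 1, 0, 0]]
  V a = (3, 1, 5, 2)
Solving gives a = (1, 1, 1, 4).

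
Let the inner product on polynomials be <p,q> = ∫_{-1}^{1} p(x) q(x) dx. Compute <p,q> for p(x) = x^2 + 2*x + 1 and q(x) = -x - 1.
<p,q> = -4

Expand the product: p(x)·q(x) = -x^3 - 3*x^2 - 3*x - 1.
∫_{-1}^{1} of each monomial x^k gives [2/(k+1) if k even, 0 if k odd]. Integrating term-by-term (or equivalently evaluating the antiderivative F(x) = -x^4/4 - x^3 - 3*x^2/2 - x at the endpoints):
  F(1) − F(−1) = -15/4 − (1/4) = -4.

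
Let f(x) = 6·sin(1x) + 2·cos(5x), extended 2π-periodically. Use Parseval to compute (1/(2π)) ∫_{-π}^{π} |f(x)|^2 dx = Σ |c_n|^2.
Σ |c_n|^2 = 20

Expand |f|^2 and use orthogonality of {sin(nx), cos(mx)} on [-π, π]:
  ∫_{-π}^{π} sin(nx)^2 dx = π, ∫ cos(mx)^2 dx = π, and cross terms integrate to 0.
So ∫_{-π}^{π} f(x)^2 dx = 6^2 · π + 2^2 · π = (36 + 4)π.
Divide by 2π: (36 + 4)/2 = 20.
By Parseval, this equals Σ |c_n|^2.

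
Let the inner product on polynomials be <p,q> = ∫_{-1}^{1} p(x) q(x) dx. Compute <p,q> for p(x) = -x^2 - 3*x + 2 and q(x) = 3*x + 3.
<p,q> = 4

Expand the product: p(x)·q(x) = -3*x^3 - 12*x^2 - 3*x + 6.
∫_{-1}^{1} of each monomial x^k gives [2/(k+1) if k even, 0 if k odd]. Integrating term-by-term (or equivalently evaluating the antiderivative F(x) = -3*x^4/4 - 4*x^3 - 3*x^2/2 + 6*x at the endpoints):
  F(1) − F(−1) = -1/4 − (-17/4) = 4.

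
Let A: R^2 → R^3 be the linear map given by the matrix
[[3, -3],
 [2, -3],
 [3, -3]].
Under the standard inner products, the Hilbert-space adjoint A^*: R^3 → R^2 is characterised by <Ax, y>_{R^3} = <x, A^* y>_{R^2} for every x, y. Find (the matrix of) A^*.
A^* = A^T =
[[3, 2, 3],
 [-3, -3, -3]]

For real matrices with standard dot products, the defining identity <Ax, y> = <x, A^* y> gives (Ax)^T y = x^T (A^*) y, i.e. x^T A^T y = x^T (A^*) y. Since this holds for all x, y, we must have A^* = A^T. Therefore
A^* =
[[3, 2, 3],
 [-3, -3, -3]].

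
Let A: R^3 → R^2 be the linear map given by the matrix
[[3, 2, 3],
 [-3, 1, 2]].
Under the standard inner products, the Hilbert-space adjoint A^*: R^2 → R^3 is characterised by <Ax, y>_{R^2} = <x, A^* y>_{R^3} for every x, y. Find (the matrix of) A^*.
A^* = A^T =
[[3, -3],
 [2, 1],
 [3, 2]]

For real matrices with standard dot products, the defining identity <Ax, y> = <x, A^* y> gives (Ax)^T y = x^T (A^*) y, i.e. x^T A^T y = x^T (A^*) y. Since this holds for all x, y, we must have A^* = A^T. Therefore
A^* =
[[3, -3],
 [2, 1],
 [3, 2]].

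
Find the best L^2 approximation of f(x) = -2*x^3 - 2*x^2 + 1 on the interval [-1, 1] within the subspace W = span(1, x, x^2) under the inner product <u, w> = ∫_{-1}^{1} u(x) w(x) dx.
g(x) = -2*x^2 - 6*x/5 + 1

The best approximation g ∈ W is the orthogonal projection of f onto W. Writing g = a_0 + a_1 x + a_2 x^2, the coefficients solve the normal equations G · a = b where
  G_{ij} = <φ_i, φ_j> and b_i = <f, φ_i>, with φ_0 = 1, φ_1 = x, φ_2 = x^2.
G =
  [2, 0, 2/3]
  [0, 2/3, 0]
  [2/3, 0, 2/5],
b = (2/3, -4/5, -2/15).
Solving gives a_0 = 1, a_1 = -6/5, a_2 = -2, so
  g(x) = -2*x^2 - 6*x/5 + 1.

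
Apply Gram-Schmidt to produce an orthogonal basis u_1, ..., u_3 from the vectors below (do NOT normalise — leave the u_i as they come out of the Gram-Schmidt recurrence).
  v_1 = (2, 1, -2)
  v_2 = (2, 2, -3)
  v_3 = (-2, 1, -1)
Orthogonal basis:
  u_1 = (2, 1, -2)
  u_2 = (-2/3, 2/3, -1/3)
  u_3 = (-2/9, -4/9, -4/9)

Apply the Gram-Schmidt recurrence
  u_1 = v_1
  u_i = v_i − Σ_{j<i} ((v_i · u_j) / (u_j · u_j)) · u_j.

Step by step this gives:
  u_1 = (2, 1, -2)
  u_2 = (-2/3, 2/3, -1/3)
  u_3 = (-2/9, -4/9, -4/9)

Orthogonality check:
  u_2 · u_1 = 0 (should be 0)
  u_3 · u_1 = 0 (should be 0)
  u_3 · u_2 = 0 (should be 0)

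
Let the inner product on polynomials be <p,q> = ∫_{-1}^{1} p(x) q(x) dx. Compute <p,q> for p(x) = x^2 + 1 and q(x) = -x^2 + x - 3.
<p,q> = -136/15

Expand the product: p(x)·q(x) = -x^4 + x^3 - 4*x^2 + x - 3.
∫_{-1}^{1} of each monomial x^k gives [2/(k+1) if k even, 0 if k odd]. Integrating term-by-term (or equivalently evaluating the antiderivative F(x) = -x^5/5 + x^4/4 - 4*x^3/3 + x^2/2 - 3*x at the endpoints):
  F(1) − F(−1) = -227/60 − (317/60) = -136/15.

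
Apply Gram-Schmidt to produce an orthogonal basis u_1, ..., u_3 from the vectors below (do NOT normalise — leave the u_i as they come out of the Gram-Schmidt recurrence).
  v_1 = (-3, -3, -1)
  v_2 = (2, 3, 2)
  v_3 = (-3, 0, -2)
Orthogonal basis:
  u_1 = (-3, -3, -1)
  u_2 = (-13/19, 6/19, 21/19)
  u_3 = (-45/34, 30/17, -45/34)

Apply the Gram-Schmidt recurrence
  u_1 = v_1
  u_i = v_i − Σ_{j<i} ((v_i · u_j) / (u_j · u_j)) · u_j.

Step by step this gives:
  u_1 = (-3, -3, -1)
  u_2 = (-13/19, 6/19, 21/19)
  u_3 = (-45/34, 30/17, -45/34)

Orthogonality check:
  u_2 · u_1 = 0 (should be 0)
  u_3 · u_1 = 0 (should be 0)
  u_3 · u_2 = 0 (should be 0)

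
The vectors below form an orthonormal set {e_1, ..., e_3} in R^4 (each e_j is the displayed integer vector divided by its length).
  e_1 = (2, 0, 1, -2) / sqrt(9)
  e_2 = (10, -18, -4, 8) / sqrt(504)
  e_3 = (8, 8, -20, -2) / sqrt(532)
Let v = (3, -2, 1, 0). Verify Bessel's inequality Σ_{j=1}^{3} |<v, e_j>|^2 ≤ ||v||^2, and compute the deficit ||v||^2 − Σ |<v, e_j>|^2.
Σ |<v, e_j>|^2 = 507/38; ||v||^2 = 14; deficit = 25/38

Write each e_j = u_j / sqrt(<u_j, u_j>) where u_j is the displayed integer vector. Then <v, e_j> = <v, u_j> / sqrt(<u_j, u_j>), so |<v, e_j>|^2 = <v, u_j>^2 / <u_j, u_j>.
Coefficients: <v, e_1> = 7/sqrt(9), <v, e_2> = 62/sqrt(504), <v, e_3> = -12/sqrt(532).
Square and sum: Σ |<v, e_j>|^2 = 507/38.
Compute ||v||^2 = v·v = 14.
Deficit = 14 − 507/38 = 25/38 ≥ 0, confirming Bessel's inequality. (The deficit equals ||v − Σ <v,e_j> e_j||^2, the squared distance from v to span{e_j}.)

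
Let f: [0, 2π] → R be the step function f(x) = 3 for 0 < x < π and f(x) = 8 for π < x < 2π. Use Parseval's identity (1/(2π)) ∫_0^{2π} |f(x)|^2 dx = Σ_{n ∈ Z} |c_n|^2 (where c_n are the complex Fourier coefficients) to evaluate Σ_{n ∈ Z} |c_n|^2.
Σ |c_n|^2 = 73/2

Parseval equates the L^2 energy of f (normalised by 1/(2π)) with the ℓ^2 sum of its Fourier coefficients: (1/(2π)) ∫_0^{2π} |f|^2 = Σ |c_n|^2.
Compute the left side: (1/(2π)) [∫_0^π 3^2 dx + ∫_π^{2π} 8^2 dx] = (1/(2π)) · (9π + 64π) = (9 + 64)/2 = 73/2.
So Σ_{n ∈ Z} |c_n|^2 = 73/2.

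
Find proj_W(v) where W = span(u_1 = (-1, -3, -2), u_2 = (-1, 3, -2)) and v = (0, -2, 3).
proj_W(v) = (6/5, -2, 12/5)

Set up U = [u_1 | ... | u_2] ∈ R^(3×2). The projector onto W = col(U) is P = U (U^T U)^(-1) U^T.
Compute U^T U =
  [14, -4]
  [-4, 14],
and U^T v = (0, -12).
Solve U^T U · c = U^T v for the coefficients: c = (-4/15, -14/15). The projection is proj_W(v) = U c.
Check: (v - proj_W(v)) · u_1 = 0  (should be 0).
Check: (v - proj_W(v)) · u_2 = 0  (should be 0).
Result: proj_W(v) = (6/5, -2, 12/5).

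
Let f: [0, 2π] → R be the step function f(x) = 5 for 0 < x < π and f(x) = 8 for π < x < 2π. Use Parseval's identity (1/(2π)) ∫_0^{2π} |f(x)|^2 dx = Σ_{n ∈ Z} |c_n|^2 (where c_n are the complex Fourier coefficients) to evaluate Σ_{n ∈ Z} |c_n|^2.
Σ |c_n|^2 = 89/2

Parseval equates the L^2 energy of f (normalised by 1/(2π)) with the ℓ^2 sum of its Fourier coefficients: (1/(2π)) ∫_0^{2π} |f|^2 = Σ |c_n|^2.
Compute the left side: (1/(2π)) [∫_0^π 5^2 dx + ∫_π^{2π} 8^2 dx] = (1/(2π)) · (25π + 64π) = (25 + 64)/2 = 89/2.
So Σ_{n ∈ Z} |c_n|^2 = 89/2.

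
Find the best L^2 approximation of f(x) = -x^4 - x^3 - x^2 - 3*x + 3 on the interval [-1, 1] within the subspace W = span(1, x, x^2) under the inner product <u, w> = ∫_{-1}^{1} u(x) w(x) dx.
g(x) = -13*x^2/7 - 18*x/5 + 108/35

The best approximation g ∈ W is the orthogonal projection of f onto W. Writing g = a_0 + a_1 x + a_2 x^2, the coefficients solve the normal equations G · a = b where
  G_{ij} = <φ_i, φ_j> and b_i = <f, φ_i>, with φ_0 = 1, φ_1 = x, φ_2 = x^2.
G =
  [2, 0, 2/3]
  [0, 2/3, 0]
  [2/3, 0, 2/5],
b = (74/15, -12/5, 46/35).
Solving gives a_0 = 108/35, a_1 = -18/5, a_2 = -13/7, so
  g(x) = -13*x^2/7 - 18*x/5 + 108/35.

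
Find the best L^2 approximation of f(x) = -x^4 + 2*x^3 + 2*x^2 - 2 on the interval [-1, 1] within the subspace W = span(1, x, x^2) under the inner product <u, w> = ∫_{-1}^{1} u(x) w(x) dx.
g(x) = 8*x^2/7 + 6*x/5 - 67/35

The best approximation g ∈ W is the orthogonal projection of f onto W. Writing g = a_0 + a_1 x + a_2 x^2, the coefficients solve the normal equations G · a = b where
  G_{ij} = <φ_i, φ_j> and b_i = <f, φ_i>, with φ_0 = 1, φ_1 = x, φ_2 = x^2.
G =
  [2, 0, 2/3]
  [0, 2/3, 0]
  [2/3, 0, 2/5],
b = (-46/15, 4/5, -86/105).
Solving gives a_0 = -67/35, a_1 = 6/5, a_2 = 8/7, so
  g(x) = 8*x^2/7 + 6*x/5 - 67/35.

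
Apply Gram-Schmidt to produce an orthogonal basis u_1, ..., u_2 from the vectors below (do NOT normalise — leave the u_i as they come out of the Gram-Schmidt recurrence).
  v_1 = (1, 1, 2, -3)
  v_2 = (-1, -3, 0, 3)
Orthogonal basis:
  u_1 = (1, 1, 2, -3)
  u_2 = (-2/15, -32/15, 26/15, 2/5)

Apply the Gram-Schmidt recurrence
  u_1 = v_1
  u_i = v_i − Σ_{j<i} ((v_i · u_j) / (u_j · u_j)) · u_j.

Step by step this gives:
  u_1 = (1, 1, 2, -3)
  u_2 = (-2/15, -32/15, 26/15, 2/5)

Orthogonality check:
  u_2 · u_1 = 0 (should be 0)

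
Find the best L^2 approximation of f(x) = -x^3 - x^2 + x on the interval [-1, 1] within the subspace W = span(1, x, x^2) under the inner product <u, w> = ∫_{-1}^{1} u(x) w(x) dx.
g(x) = -x^2 + 2*x/5

The best approximation g ∈ W is the orthogonal projection of f onto W. Writing g = a_0 + a_1 x + a_2 x^2, the coefficients solve the normal equations G · a = b where
  G_{ij} = <φ_i, φ_j> and b_i = <f, φ_i>, with φ_0 = 1, φ_1 = x, φ_2 = x^2.
G =
  [2, 0, 2/3]
  [0, 2/3, 0]
  [2/3, 0, 2/5],
b = (-2/3, 4/15, -2/5).
Solving gives a_0 = 0, a_1 = 2/5, a_2 = -1, so
  g(x) = -x^2 + 2*x/5.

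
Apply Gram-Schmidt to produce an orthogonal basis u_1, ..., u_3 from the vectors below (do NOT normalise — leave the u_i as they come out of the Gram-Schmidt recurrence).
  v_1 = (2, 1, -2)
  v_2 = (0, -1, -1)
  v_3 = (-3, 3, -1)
Orthogonal basis:
  u_1 = (2, 1, -2)
  u_2 = (-2/9, -10/9, -7/9)
  u_3 = (-3, 2, -2)

Apply the Gram-Schmidt recurrence
  u_1 = v_1
  u_i = v_i − Σ_{j<i} ((v_i · u_j) / (u_j · u_j)) · u_j.

Step by step this gives:
  u_1 = (2, 1, -2)
  u_2 = (-2/9, -10/9, -7/9)
  u_3 = (-3, 2, -2)

Orthogonality check:
  u_2 · u_1 = 0 (should be 0)
  u_3 · u_1 = 0 (should be 0)
  u_3 · u_2 = 0 (should be 0)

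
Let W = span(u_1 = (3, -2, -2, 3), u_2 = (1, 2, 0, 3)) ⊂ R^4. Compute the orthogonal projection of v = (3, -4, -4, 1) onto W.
proj_W(v) = (79/25, -114/25, -68/25, 33/25)

Set up U = [u_1 | ... | u_2] ∈ R^(4×2). The projector onto W = col(U) is P = U (U^T U)^(-1) U^T.
Compute U^T U =
  [26, 8]
  [8, 14],
and U^T v = (28, -2).
Solve U^T U · c = U^T v for the coefficients: c = (34/25, -23/25). The projection is proj_W(v) = U c.
Check: (v - proj_W(v)) · u_1 = 0  (should be 0).
Check: (v - proj_W(v)) · u_2 = 0  (should be 0).
Result: proj_W(v) = (79/25, -114/25, -68/25, 33/25).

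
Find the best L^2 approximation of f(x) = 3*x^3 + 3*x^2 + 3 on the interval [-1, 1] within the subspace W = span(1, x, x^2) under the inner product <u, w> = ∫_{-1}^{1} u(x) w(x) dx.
g(x) = 3*x^2 + 9*x/5 + 3

The best approximation g ∈ W is the orthogonal projection of f onto W. Writing g = a_0 + a_1 x + a_2 x^2, the coefficients solve the normal equations G · a = b where
  G_{ij} = <φ_i, φ_j> and b_i = <f, φ_i>, with φ_0 = 1, φ_1 = x, φ_2 = x^2.
G =
  [2, 0, 2/3]
  [0, 2/3, 0]
  [2/3, 0, 2/5],
b = (8, 6/5, 16/5).
Solving gives a_0 = 3, a_1 = 9/5, a_2 = 3, so
  g(x) = 3*x^2 + 9*x/5 + 3.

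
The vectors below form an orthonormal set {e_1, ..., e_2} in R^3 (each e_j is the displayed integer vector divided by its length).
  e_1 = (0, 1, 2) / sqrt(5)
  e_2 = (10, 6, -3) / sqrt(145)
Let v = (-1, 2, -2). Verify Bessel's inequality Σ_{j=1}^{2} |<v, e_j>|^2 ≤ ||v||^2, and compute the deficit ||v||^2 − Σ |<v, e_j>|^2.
Σ |<v, e_j>|^2 = 36/29; ||v||^2 = 9; deficit = 225/29

Write each e_j = u_j / sqrt(<u_j, u_j>) where u_j is the displayed integer vector. Then <v, e_j> = <v, u_j> / sqrt(<u_j, u_j>), so |<v, e_j>|^2 = <v, u_j>^2 / <u_j, u_j>.
Coefficients: <v, e_1> = -2/sqrt(5), <v, e_2> = 8/sqrt(145).
Square and sum: Σ |<v, e_j>|^2 = 36/29.
Compute ||v||^2 = v·v = 9.
Deficit = 9 − 36/29 = 225/29 ≥ 0, confirming Bessel's inequality. (The deficit equals ||v − Σ <v,e_j> e_j||^2, the squared distance from v to span{e_j}.)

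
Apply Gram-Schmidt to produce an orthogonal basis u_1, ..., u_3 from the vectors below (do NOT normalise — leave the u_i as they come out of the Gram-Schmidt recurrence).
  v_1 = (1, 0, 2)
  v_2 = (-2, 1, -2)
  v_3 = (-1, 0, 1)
Orthogonal basis:
  u_1 = (1, 0, 2)
  u_2 = (-4/5, 1, 2/5)
  u_3 = (-2/3, -2/3, 1/3)

Apply the Gram-Schmidt recurrence
  u_1 = v_1
  u_i = v_i − Σ_{j<i} ((v_i · u_j) / (u_j · u_j)) · u_j.

Step by step this gives:
  u_1 = (1, 0, 2)
  u_2 = (-4/5, 1, 2/5)
  u_3 = (-2/3, -2/3, 1/3)

Orthogonality check:
  u_2 · u_1 = 0 (should be 0)
  u_3 · u_1 = 0 (should be 0)
  u_3 · u_2 = 0 (should be 0)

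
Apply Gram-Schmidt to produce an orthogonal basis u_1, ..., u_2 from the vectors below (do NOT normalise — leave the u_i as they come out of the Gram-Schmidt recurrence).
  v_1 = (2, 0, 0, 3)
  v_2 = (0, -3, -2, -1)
Orthogonal basis:
  u_1 = (2, 0, 0, 3)
  u_2 = (6/13, -3, -2, -4/13)

Apply the Gram-Schmidt recurrence
  u_1 = v_1
  u_i = v_i − Σ_{j<i} ((v_i · u_j) / (u_j · u_j)) · u_j.

Step by step this gives:
  u_1 = (2, 0, 0, 3)
  u_2 = (6/13, -3, -2, -4/13)

Orthogonality check:
  u_2 · u_1 = 0 (should be 0)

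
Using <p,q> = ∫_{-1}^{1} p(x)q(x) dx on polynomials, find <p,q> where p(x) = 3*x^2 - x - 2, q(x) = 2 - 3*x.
<p,q> = -2

Expand the product: p(x)·q(x) = -9*x^3 + 9*x^2 + 4*x - 4.
∫_{-1}^{1} of each monomial x^k gives [2/(k+1) if k even, 0 if k odd]. Integrating term-by-term (or equivalently evaluating the antiderivative F(x) = -9*x^4/4 + 3*x^3 + 2*x^2 - 4*x at the endpoints):
  F(1) − F(−1) = -5/4 − (3/4) = -2.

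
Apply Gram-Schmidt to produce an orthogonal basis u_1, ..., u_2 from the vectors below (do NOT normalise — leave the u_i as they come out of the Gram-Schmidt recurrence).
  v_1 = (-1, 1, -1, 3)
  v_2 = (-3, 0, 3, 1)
Orthogonal basis:
  u_1 = (-1, 1, -1, 3)
  u_2 = (-11/4, -1/4, 13/4, 1/4)

Apply the Gram-Schmidt recurrence
  u_1 = v_1
  u_i = v_i − Σ_{j<i} ((v_i · u_j) / (u_j · u_j)) · u_j.

Step by step this gives:
  u_1 = (-1, 1, -1, 3)
  u_2 = (-11/4, -1/4, 13/4, 1/4)

Orthogonality check:
  u_2 · u_1 = 0 (should be 0)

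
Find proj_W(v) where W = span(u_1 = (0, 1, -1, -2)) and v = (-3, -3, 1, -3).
proj_W(v) = (0, 1/3, -1/3, -2/3)

Set up U = [u_1 | ... | u_1] ∈ R^(4×1). The projector onto W = col(U) is P = U (U^T U)^(-1) U^T.
Compute U^T U =
  [6],
and U^T v = (2).
Solve U^T U · c = U^T v for the coefficients: c = (1/3). The projection is proj_W(v) = U c.
Check: (v - proj_W(v)) · u_1 = 0  (should be 0).
Result: proj_W(v) = (0, 1/3, -1/3, -2/3).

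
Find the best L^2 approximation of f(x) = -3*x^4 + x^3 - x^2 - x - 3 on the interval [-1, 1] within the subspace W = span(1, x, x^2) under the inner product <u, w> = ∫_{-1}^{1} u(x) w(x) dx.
g(x) = -25*x^2/7 - 2*x/5 - 96/35

The best approximation g ∈ W is the orthogonal projection of f onto W. Writing g = a_0 + a_1 x + a_2 x^2, the coefficients solve the normal equations G · a = b where
  G_{ij} = <φ_i, φ_j> and b_i = <f, φ_i>, with φ_0 = 1, φ_1 = x, φ_2 = x^2.
G =
  [2, 0, 2/3]
  [0, 2/3, 0]
  [2/3, 0, 2/5],
b = (-118/15, -4/15, -114/35).
Solving gives a_0 = -96/35, a_1 = -2/5, a_2 = -25/7, so
  g(x) = -25*x^2/7 - 2*x/5 - 96/35.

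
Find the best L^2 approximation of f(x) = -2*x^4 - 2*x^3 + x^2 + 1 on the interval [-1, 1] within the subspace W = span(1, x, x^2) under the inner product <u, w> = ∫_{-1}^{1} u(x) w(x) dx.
g(x) = -5*x^2/7 - 6*x/5 + 41/35

The best approximation g ∈ W is the orthogonal projection of f onto W. Writing g = a_0 + a_1 x + a_2 x^2, the coefficients solve the normal equations G · a = b where
  G_{ij} = <φ_i, φ_j> and b_i = <f, φ_i>, with φ_0 = 1, φ_1 = x, φ_2 = x^2.
G =
  [2, 0, 2/3]
  [0, 2/3, 0]
  [2/3, 0, 2/5],
b = (28/15, -4/5, 52/105).
Solving gives a_0 = 41/35, a_1 = -6/5, a_2 = -5/7, so
  g(x) = -5*x^2/7 - 6*x/5 + 41/35.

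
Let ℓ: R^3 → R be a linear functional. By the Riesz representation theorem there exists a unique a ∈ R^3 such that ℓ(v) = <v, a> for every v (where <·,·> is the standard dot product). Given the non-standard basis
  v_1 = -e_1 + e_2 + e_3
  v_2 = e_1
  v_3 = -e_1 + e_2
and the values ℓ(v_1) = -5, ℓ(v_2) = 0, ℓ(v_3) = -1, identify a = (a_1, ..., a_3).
a = (0, -1, -4)

Write a = (a_1, ..., a_3) in the standard basis. For each basis vector v_i, ℓ(v_i) = <v_i, a> is a linear equation in the a_j's. Collect the n equations into a matrix system V a = ℓ, where row i of V is v_i (expressed in the standard basis). Since V is invertible (lower-triangular with 1s on the diagonal, up to permutation), solve by back-substitution:
  V =
[[-1, 1, 1],
 [1, 0, 0],
 [-1, 1, 0]]
  V a = (-5, 0, -1)
Solving gives a = (0, -1, -4).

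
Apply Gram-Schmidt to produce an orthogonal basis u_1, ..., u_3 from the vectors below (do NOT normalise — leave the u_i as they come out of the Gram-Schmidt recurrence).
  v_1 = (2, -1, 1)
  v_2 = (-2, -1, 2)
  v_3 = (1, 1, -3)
Orthogonal basis:
  u_1 = (2, -1, 1)
  u_2 = (-5/3, -7/6, 13/6)
  u_3 = (-5/53, -30/53, -20/53)

Apply the Gram-Schmidt recurrence
  u_1 = v_1
  u_i = v_i − Σ_{j<i} ((v_i · u_j) / (u_j · u_j)) · u_j.

Step by step this gives:
  u_1 = (2, -1, 1)
  u_2 = (-5/3, -7/6, 13/6)
  u_3 = (-5/53, -30/53, -20/53)

Orthogonality check:
  u_2 · u_1 = 0 (should be 0)
  u_3 · u_1 = 0 (should be 0)
  u_3 · u_2 = 0 (should be 0)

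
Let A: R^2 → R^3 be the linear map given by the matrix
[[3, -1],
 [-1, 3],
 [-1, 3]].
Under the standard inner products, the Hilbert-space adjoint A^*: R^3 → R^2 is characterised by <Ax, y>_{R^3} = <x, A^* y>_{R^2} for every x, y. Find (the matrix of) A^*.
A^* = A^T =
[[3, -1, -1],
 [-1, 3, 3]]

For real matrices with standard dot products, the defining identity <Ax, y> = <x, A^* y> gives (Ax)^T y = x^T (A^*) y, i.e. x^T A^T y = x^T (A^*) y. Since this holds for all x, y, we must have A^* = A^T. Therefore
A^* =
[[3, -1, -1],
 [-1, 3, 3]].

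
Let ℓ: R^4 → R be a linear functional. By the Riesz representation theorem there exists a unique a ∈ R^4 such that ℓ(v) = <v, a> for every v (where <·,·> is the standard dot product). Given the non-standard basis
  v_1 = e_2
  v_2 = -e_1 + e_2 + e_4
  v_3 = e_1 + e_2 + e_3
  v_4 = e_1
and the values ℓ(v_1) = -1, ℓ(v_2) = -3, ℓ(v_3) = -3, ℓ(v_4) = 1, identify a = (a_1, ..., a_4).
a = (1, -1, -3, -1)

Write a = (a_1, ..., a_4) in the standard basis. For each basis vector v_i, ℓ(v_i) = <v_i, a> is a linear equation in the a_j's. Collect the n equations into a matrix system V a = ℓ, where row i of V is v_i (expressed in the standard basis). Since V is invertible (lower-triangular with 1s on the diagonal, up to permutation), solve by back-substitution:
  V =
[[0, 1, 0, 0],
 [-1, 1, 0, 1],
 [1, 1, 1, 0],
 [1, 0, 0, 0]]
  V a = (-1, -3, -3, 1)
Solving gives a = (1, -1, -3, -1).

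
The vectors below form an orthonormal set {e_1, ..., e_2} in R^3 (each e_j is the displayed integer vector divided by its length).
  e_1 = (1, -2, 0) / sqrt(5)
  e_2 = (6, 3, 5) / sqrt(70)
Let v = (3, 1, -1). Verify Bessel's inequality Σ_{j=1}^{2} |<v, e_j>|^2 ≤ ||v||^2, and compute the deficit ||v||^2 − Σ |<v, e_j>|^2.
Σ |<v, e_j>|^2 = 27/7; ||v||^2 = 11; deficit = 50/7

Write each e_j = u_j / sqrt(<u_j, u_j>) where u_j is the displayed integer vector. Then <v, e_j> = <v, u_j> / sqrt(<u_j, u_j>), so |<v, e_j>|^2 = <v, u_j>^2 / <u_j, u_j>.
Coefficients: <v, e_1> = 1/sqrt(5), <v, e_2> = 16/sqrt(70).
Square and sum: Σ |<v, e_j>|^2 = 27/7.
Compute ||v||^2 = v·v = 11.
Deficit = 11 − 27/7 = 50/7 ≥ 0, confirming Bessel's inequality. (The deficit equals ||v − Σ <v,e_j> e_j||^2, the squared distance from v to span{e_j}.)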